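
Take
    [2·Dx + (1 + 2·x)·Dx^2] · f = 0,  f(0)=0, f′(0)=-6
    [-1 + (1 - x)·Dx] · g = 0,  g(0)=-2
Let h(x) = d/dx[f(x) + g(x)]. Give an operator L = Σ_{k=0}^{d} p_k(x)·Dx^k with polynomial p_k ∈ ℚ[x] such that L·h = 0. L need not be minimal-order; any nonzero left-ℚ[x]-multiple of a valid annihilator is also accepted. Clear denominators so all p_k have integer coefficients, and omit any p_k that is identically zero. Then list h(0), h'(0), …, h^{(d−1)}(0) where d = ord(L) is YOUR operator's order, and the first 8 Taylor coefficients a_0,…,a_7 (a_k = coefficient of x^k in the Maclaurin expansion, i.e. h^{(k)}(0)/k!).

L = (-14 - 4·x) + (1 - 20·x - 8·x^2)·Dx + (2 + 3·x - 3·x^2 - 2·x^3)·Dx^2  (order 2).
h: a_k = -8, 8, -30, 40, -106, 180, -398, 752, …
ICs: h(0) = -8, h′(0) = 8.

f: a_k = 0, -6, 6, -8, 12, -96/5, 32, -384/7, …
g: a_k = -2, -2, -2, -2, -2, -2, -2, -2, …
L₀ := lclm(L_f,L_g); ord L₀ ≤ 2+1.
h₀' ⇒ L via d/dx closure of L₀.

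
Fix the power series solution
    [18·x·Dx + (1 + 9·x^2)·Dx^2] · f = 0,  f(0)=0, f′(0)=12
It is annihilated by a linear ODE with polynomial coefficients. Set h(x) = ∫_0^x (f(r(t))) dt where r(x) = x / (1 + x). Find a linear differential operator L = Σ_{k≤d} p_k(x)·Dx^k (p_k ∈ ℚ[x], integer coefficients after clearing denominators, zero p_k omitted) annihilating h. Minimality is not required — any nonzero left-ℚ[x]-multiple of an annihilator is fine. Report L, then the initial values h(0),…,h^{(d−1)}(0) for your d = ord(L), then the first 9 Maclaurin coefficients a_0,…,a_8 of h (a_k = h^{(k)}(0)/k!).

f: a_k = 0, 12, 0, -36, 0, 972/5, 0, -8748/7, 0, …
f∘r: x↦r, Dx↦Dx/r' in L_f ⇒ L₀.
h=∫₀ˣh₀: take L = L₀·Dx.
L = (2 + 20·x)·Dx^2 + (1 + 2·x + 10·x^2)·Dx^3  (order 3).
h: a_k = 0, 0, 6, -4, -6, 96/5, -8/5, -624/7, 996/7, …
ICs: h(0) = 0, h′(0) = 0, h′′(0) = 12.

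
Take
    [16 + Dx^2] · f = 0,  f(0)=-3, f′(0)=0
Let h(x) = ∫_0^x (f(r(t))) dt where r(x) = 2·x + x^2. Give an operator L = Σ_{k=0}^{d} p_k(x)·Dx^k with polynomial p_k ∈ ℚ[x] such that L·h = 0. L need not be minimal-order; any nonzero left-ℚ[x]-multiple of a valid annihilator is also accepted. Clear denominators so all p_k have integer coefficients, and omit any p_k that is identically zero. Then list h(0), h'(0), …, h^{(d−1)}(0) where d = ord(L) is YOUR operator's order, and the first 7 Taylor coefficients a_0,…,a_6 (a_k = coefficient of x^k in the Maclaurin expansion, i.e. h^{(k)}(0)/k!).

f: a_k = -3, 0, 24, 0, -32, 0, 256/15, …
h₀=f(r): pull back L_f along r ⇒ L₀.
Integrate: L := L₀·Dx.
L = (64 + 192·x + 192·x^2 + 64·x^3)·Dx - Dx^2 + (1 + x)·Dx^3  (order 3).
h: a_k = 0, -3, 0, 32, 24, -488/5, -512/3, …
ICs: h(0) = 0, h′(0) = -3, h′′(0) = 0.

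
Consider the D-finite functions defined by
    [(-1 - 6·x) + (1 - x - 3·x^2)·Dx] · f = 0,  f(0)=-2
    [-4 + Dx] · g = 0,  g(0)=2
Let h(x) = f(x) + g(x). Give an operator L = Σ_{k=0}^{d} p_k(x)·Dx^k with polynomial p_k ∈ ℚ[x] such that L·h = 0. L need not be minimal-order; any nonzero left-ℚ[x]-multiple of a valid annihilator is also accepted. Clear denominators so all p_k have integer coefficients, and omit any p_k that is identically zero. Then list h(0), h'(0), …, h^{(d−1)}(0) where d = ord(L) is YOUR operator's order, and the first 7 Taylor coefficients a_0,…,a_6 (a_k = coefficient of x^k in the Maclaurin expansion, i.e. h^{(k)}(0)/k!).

f: a_k = -2, -2, -8, -14, -38, -80, -194, …
g: a_k = 2, 8, 16, 64/3, 64/3, 256/15, 512/45, …
Weyl lclm of L_f,L_g ⇒ L₀ (ord ≤ 2).
L = (-16 + 8·x - 360·x^2 - 288·x^3) + (-8 + 50·x + 134·x^2 - 96·x^3 - 144·x^4)·Dx + (3 - 13·x - 11·x^2 + 42·x^3 + 36·x^4)·Dx^2  (order 2).
h: a_k = 0, 6, 8, 22/3, -50/3, -944/15, -8218/45, …
ICs: h(0) = 0, h′(0) = 6.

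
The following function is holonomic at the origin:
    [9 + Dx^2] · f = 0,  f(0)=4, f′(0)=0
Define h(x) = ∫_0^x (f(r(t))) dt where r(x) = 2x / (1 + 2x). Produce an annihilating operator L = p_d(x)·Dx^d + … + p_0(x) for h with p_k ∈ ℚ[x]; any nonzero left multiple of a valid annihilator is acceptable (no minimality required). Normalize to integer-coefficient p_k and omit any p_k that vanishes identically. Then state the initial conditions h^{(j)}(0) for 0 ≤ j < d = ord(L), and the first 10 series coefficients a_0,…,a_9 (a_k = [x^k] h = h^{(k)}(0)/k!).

f: a_k = 4, 0, -18, 0, 27/2, 0, -81/20, 0, 729/1120, 0, …
L₀ from L_f via x↦r, Dx↦r'^{-1}Dx.
Integrate: L := L₀·Dx.
L = 36·Dx + (4 + 24·x + 48·x^2 + 32·x^3)·Dx^2 + (1 + 8·x + 24·x^2 + 32·x^3 + 16·x^4)·Dx^3  (order 3).
h: a_k = 0, 4, 0, -24, 72, -648/5, 96, 1872/5, -11016/5, 260936/35, …
ICs: h(0) = 0, h′(0) = 4, h′′(0) = 0.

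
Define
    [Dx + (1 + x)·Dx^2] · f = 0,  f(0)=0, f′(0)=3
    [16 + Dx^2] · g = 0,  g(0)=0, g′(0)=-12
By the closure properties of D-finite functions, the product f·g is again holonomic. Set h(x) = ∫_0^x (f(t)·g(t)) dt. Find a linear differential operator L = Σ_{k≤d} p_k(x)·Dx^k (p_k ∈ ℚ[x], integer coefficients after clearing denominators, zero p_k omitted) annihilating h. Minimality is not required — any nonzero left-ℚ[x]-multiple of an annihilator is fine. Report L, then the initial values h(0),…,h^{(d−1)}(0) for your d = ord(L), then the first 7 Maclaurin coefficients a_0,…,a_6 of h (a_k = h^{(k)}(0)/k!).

f: a_k = 0, 3, -3/2, 1, -3/4, 3/5, -1/2, …
g: a_k = 0, -12, 0, 32, 0, -128/5, 0, …
Sym-product of L_f,L_g gives L₀ (≤ ord 4).
∫: right-multiply L₀ by Dx.
L = (15072 + 62976·x + 97024·x^2 + 65536·x^3 + 16384·x^4)·Dx + (1984 + 6080·x + 6144·x^2 + 2048·x^3)·Dx^2 + (1950 + 8000·x + 12192·x^2 + 8192·x^3 + 2048·x^4)·Dx^3 + (124 + 380·x + 384·x^2 + 128·x^3)·Dx^4 + (63 + 254·x + 383·x^2 + 256·x^3 + 64·x^4)·Dx^5  (order 5).
h: a_k = 0, 0, 0, -12, 9/2, 84/5, -13/2, …
ICs: h(0) = 0, h′(0) = 0, h′′(0) = 0, h′′′(0) = -72, h′′′′(0) = 108.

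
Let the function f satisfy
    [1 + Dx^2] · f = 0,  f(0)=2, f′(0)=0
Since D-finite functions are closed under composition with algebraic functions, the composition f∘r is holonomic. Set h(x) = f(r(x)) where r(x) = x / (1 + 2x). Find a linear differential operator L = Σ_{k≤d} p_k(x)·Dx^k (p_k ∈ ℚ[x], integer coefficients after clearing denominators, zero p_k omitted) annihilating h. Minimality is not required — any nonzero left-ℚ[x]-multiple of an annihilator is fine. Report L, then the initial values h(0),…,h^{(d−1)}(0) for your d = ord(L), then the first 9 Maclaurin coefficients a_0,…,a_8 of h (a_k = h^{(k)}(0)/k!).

L = 1 + (4 + 24·x + 48·x^2 + 32·x^3)·Dx + (1 + 8·x + 24·x^2 + 32·x^3 + 16·x^4)·Dx^2  (order 2).
h: a_k = 2, 0, -1, 4, -143/12, 94/3, -27601/360, 1787/10, -8095583/20160, …
ICs: h(0) = 2, h′(0) = 0.

f: a_k = 2, 0, -1, 0, 1/12, 0, -1/360, 0, 1/20160, …
Change of var in L_f (x↦r) gives L₀.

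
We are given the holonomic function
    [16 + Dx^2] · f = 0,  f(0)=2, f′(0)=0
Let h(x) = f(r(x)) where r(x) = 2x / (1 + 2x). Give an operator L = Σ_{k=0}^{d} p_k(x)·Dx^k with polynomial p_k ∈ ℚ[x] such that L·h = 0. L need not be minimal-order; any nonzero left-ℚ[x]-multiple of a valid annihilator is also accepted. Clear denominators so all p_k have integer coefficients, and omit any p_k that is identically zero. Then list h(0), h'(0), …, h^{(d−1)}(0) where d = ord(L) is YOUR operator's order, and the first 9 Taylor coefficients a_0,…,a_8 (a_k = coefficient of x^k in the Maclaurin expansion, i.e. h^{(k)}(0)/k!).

f: a_k = 2, 0, -16, 0, 64/3, 0, -512/45, 0, 1024/315, …
L₀ from L_f via x↦r, Dx↦r'^{-1}Dx.
L = 64 + (4 + 24·x + 48·x^2 + 32·x^3)·Dx + (1 + 8·x + 24·x^2 + 32·x^3 + 16·x^4)·Dx^2  (order 2).
h: a_k = 2, 0, -64, 256, -1280/3, -2048/3, 351232/45, -167936/5, 6434816/63, …
ICs: h(0) = 2, h′(0) = 0.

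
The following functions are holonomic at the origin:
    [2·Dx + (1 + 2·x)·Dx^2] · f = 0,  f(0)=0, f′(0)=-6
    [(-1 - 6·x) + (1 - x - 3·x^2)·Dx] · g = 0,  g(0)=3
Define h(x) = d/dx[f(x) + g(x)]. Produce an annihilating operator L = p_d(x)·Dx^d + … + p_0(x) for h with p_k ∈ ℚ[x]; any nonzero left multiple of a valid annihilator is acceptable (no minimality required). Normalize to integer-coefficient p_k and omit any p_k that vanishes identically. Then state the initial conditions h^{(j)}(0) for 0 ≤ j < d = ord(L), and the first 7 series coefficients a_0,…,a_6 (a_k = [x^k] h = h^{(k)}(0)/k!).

L = (-74 - 412·x - 948·x^2 - 864·x^3 - 648·x^4) + (-17 - 212·x - 890·x^2 - 1644·x^3 - 1764·x^4 - 1080·x^5)·Dx + (5 + 27·x + 33·x^2 - 68·x^3 - 276·x^4 - 396·x^5 - 216·x^6)·Dx^2  (order 2).
h: a_k = -3, 36, 39, 276, 504, 1938, 4173, …
ICs: h(0) = -3, h′(0) = 36.

f: a_k = 0, -6, 6, -8, 12, -96/5, 32, …
g: a_k = 3, 3, 12, 21, 57, 120, 291, …
L₀ := lclm(L_f,L_g); ord L₀ ≤ 2+1.
Derive L from L₀ (diff closure).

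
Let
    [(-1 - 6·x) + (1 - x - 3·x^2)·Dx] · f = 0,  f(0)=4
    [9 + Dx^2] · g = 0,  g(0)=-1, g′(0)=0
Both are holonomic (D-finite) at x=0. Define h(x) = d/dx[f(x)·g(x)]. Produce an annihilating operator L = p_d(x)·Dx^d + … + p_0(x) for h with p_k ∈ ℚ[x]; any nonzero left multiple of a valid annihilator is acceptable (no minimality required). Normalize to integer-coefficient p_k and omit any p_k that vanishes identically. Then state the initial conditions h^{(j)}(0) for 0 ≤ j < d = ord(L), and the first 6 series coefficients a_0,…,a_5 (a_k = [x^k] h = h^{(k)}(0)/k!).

L = (-15 - 54·x - 135·x^2 + 162·x^3 + 243·x^4) + (6·x + 54·x^2 + 108·x^3)·Dx + (1 - 4·x - 9·x^2 + 18·x^3 + 27·x^4)·Dx^2  (order 2).
h: a_k = -4, 4, -30, -70, -475/2, -5757/10, …
ICs: h(0) = -4, h′(0) = 4.

f: a_k = 4, 4, 16, 28, 76, 160, …
g: a_k = -1, 0, 9/2, 0, -27/8, 0, …
Sym-product of L_f,L_g gives L₀ (≤ ord 2).
Derive L from L₀ (diff closure).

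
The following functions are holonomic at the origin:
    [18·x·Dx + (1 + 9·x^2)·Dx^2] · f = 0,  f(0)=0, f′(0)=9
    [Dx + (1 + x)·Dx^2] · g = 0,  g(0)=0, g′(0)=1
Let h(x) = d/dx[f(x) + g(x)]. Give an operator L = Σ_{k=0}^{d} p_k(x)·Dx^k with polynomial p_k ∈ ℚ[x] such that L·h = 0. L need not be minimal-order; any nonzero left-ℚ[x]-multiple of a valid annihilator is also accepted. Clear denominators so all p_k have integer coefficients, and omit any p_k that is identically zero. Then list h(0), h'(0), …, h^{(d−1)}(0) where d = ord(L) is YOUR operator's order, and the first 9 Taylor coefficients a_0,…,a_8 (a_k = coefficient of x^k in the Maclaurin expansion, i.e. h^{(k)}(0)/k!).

L = (-18 - 54·x + 486·x^2 + 162·x^3) + (-20 - 36·x + 432·x^2 + 972·x^3 + 324·x^4)·Dx + (-1 + 17·x + 18·x^2 + 162·x^3 + 243·x^4 + 81·x^5)·Dx^2  (order 2).
h: a_k = 10, -1, -80, -1, 730, -1, -6560, -1, 59050, …
ICs: h(0) = 10, h′(0) = -1.

f: a_k = 0, 9, 0, -27, 0, 729/5, 0, -6561/7, 0, …
g: a_k = 0, 1, -1/2, 1/3, -1/4, 1/5, -1/6, 1/7, -1/8, …
h₀=f+g: left-lcm gives L₀, ord ≤ 4.
Derive L from L₀ (diff closure).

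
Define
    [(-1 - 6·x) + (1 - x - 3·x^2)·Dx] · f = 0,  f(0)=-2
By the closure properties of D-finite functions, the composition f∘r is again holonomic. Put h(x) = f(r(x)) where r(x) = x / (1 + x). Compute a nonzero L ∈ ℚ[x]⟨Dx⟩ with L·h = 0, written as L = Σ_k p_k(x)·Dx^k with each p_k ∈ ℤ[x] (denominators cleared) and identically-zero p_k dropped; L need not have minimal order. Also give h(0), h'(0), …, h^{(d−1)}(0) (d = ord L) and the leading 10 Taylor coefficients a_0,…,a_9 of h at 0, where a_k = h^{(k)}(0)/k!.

L = (1 + 7·x) + (-1 - 2·x + 2·x^2 + 3·x^3)·Dx  (order 1).
h: a_k = -2, -2, -6, 0, -18, 18, -72, 126, -342, 720, …
ICs: h(0) = -2.

f: a_k = -2, -2, -8, -14, -38, -80, -194, -434, -1016, -2318, …
f∘r: x↦r, Dx↦Dx/r' in L_f ⇒ L₀.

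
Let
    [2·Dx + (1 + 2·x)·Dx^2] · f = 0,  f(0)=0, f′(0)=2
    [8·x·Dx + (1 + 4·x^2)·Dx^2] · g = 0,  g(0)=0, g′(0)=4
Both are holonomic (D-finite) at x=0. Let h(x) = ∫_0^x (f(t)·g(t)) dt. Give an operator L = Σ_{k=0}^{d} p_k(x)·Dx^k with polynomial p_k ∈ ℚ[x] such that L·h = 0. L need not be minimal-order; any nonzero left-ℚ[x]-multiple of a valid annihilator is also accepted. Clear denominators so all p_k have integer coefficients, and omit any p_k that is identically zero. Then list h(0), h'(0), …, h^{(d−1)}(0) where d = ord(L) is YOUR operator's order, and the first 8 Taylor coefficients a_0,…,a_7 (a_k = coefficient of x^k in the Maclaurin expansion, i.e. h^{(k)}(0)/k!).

L = (192 + 704·x + 2560·x^2 + 9984·x^3 + 15360·x^4 + 13312·x^5 + 4096·x^7)·Dx^2 + (72 + 992·x + 4928·x^2 + 15488·x^3 + 34816·x^4 + 47616·x^5 + 35840·x^6 + 6144·x^7 + 14336·x^8)·Dx^3 + (24 + 256·x + 1536·x^2 + 4992·x^3 + 11520·x^4 + 19968·x^5 + 24576·x^6 + 18432·x^7 + 6144·x^8 + 8192·x^9)·Dx^4 + (5 + 36·x + 148·x^2 + 448·x^3 + 1056·x^4 + 1920·x^5 + 2688·x^6 + 3072·x^7 + 2304·x^8 + 1024·x^9 + 1024·x^10)·Dx^5  (order 5).
h: a_k = 0, 0, 0, 8/3, -2, 0, -8/9, 1664/315, …
ICs: h(0) = 0, h′(0) = 0, h′′(0) = 0, h′′′(0) = 16, h′′′′(0) = -48.

f: a_k = 0, 2, -2, 8/3, -4, 32/5, -32/3, 128/7, …
g: a_k = 0, 4, 0, -16/3, 0, 64/5, 0, -256/7, …
Product ⇒ symmetric product L₀, ord ≤ 4.
Integrate: L := L₀·Dx.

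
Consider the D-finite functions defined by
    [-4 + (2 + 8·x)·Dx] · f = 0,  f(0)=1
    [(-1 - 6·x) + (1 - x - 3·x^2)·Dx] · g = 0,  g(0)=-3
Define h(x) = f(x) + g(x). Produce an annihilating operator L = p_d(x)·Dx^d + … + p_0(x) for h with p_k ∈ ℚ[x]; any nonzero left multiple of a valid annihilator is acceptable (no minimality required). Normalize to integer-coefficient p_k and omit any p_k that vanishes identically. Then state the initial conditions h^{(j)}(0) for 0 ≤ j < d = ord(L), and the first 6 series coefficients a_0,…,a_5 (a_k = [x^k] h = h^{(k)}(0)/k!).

L = (20 + 120·x + 216·x^2 + 360·x^3) + (-12 - 74·x - 306·x^2 - 744·x^3 - 900·x^4)·Dx + (-1 + 9·x + 73·x^2 + 18·x^3 - 354·x^4 - 360·x^5)·Dx^2  (order 2).
h: a_k = -2, -1, -14, -17, -67, -92, …
ICs: h(0) = -2, h′(0) = -1.

f: a_k = 1, 2, -2, 4, -10, 28, …
g: a_k = -3, -3, -12, -21, -57, -120, …
h₀=f+g: left-lcm gives L₀, ord ≤ 2.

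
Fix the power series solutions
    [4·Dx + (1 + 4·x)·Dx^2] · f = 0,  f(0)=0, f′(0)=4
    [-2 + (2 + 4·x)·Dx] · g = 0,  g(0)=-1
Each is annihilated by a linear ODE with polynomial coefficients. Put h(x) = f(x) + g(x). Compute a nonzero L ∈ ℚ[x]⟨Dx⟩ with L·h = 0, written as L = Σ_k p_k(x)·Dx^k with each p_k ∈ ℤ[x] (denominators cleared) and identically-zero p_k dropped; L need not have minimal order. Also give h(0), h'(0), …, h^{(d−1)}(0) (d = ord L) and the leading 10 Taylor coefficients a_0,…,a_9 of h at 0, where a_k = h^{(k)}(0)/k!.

f: a_k = 0, 4, -8, 64/3, -64, 1024/5, -2048/3, 16384/7, -8192, 262144/9, …
g: a_k = -1, -1, 1/2, -1/2, 5/8, -7/8, 21/16, -33/16, 429/128, -715/128, …
f+g: L₀ = lclm(L_f,L_g), ord ≤ 2+1.
L = (20 + 16·x)·Dx + (29 + 104·x + 80·x^2)·Dx^2 + (3 + 22·x + 48·x^2 + 32·x^3)·Dx^3  (order 3).
h: a_k = -1, 3, -15/2, 125/6, -507/8, 8157/40, -32705/48, 261913/112, -1048147/128, 33547997/1152, …
ICs: h(0) = -1, h′(0) = 3, h′′(0) = -15.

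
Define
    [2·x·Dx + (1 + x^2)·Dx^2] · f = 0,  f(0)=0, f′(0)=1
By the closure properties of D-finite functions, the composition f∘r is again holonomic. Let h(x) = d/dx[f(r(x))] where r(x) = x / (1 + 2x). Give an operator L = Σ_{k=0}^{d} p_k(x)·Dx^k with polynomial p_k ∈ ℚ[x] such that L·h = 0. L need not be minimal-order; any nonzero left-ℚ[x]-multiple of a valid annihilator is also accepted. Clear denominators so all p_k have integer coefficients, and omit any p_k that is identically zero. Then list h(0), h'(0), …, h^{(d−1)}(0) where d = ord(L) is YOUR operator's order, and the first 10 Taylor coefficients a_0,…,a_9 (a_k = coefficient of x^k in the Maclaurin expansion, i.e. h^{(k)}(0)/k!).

L = (4 + 10·x) + (1 + 4·x + 5·x^2)·Dx  (order 1).
h: a_k = 1, -4, 11, -24, 41, -44, -29, 336, -1199, 3116, …
ICs: h(0) = 1.

f: a_k = 0, 1, 0, -1/3, 0, 1/5, 0, -1/7, 0, 1/9, …
Substitute x→r, Dx→(1/r')Dx; clear ⇒ L₀.
h₀' ⇒ L via d/dx closure of L₀.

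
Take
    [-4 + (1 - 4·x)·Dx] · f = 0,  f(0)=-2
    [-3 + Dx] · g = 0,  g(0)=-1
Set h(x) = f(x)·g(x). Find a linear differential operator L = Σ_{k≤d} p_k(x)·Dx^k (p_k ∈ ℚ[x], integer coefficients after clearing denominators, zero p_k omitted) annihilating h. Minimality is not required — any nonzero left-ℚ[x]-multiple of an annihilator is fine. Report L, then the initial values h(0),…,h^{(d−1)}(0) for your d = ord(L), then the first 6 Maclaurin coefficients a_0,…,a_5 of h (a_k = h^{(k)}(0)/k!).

L = (7 - 12·x) + (-1 + 4·x)·Dx  (order 1).
h: a_k = 2, 14, 65, 269, 4331/4, 86701/20, …
ICs: h(0) = 2.

f: a_k = -2, -8, -32, -128, -512, -2048, …
g: a_k = -1, -3, -9/2, -9/2, -27/8, -81/40, …
Product ⇒ symmetric product L₀, ord ≤ 1.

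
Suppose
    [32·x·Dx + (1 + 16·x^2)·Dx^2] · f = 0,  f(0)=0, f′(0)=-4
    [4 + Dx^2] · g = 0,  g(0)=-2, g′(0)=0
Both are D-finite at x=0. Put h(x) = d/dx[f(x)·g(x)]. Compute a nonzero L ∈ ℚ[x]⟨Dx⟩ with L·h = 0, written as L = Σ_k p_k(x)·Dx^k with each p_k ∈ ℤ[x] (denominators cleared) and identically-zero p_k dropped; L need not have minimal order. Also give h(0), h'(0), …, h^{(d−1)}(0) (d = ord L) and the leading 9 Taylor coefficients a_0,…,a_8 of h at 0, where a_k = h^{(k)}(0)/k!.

f: a_k = 0, -4, 0, 64/3, 0, -1024/5, 0, 16384/7, 0, …
g: a_k = -2, 0, 4, 0, -4/3, 0, 8/45, 0, -4/315, …
Sym-product of L_f,L_g gives L₀ (≤ ord 4).
h=h₀': d/dx-closure on L₀ ⇒ L.
L = (62288 + 2213376·x^2 + 73428992·x^4 + 58982400·x^6 + 3145728·x^8 - 167772160·x^10 + 268435456·x^12) + (35072·x + 2871296·x^3 + 39976960·x^5 + 52428800·x^7 + 83886080·x^9 + 268435456·x^11)·Dx + (15912 + 579328·x^2 + 18954240·x^4 + 19529728·x^6 + 9961472·x^8 - 16777216·x^10 + 134217728·x^12)·Dx^2 + (8768·x + 717824·x^3 + 9994240·x^5 + 13107200·x^7 + 20971520·x^9 + 67108864·x^11)·Dx^3 + (85 + 6496·x^2 + 149248·x^4 + 1196032·x^6 + 2293760·x^8 + 6291456·x^10 + 16777216·x^12)·Dx^4  (order 4).
h: a_k = 8, 0, -176, 0, 7504/3, 0, -1741792/45, 0, 12831856/21, …
ICs: h(0) = 8, h′(0) = 0, h′′(0) = -352, h′′′(0) = 0.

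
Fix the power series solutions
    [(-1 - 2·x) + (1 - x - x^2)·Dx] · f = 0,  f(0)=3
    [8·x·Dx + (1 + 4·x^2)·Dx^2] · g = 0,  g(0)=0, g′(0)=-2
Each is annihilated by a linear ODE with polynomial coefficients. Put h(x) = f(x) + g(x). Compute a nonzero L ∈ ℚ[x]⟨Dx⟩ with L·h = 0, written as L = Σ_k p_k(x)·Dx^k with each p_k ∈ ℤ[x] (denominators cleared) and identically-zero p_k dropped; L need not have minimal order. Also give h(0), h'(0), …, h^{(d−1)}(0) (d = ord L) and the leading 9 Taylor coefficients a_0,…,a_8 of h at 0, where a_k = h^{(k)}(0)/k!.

L = (-16 + 64·x + 400·x^2 + 576·x^3 + 696·x^4 + 96·x^6)·Dx + (13 + 24·x + 22·x^2 + 204·x^3 + 548·x^4 + 488·x^5 + 48·x^6 + 96·x^7)·Dx^2 + (-2 - 5·x - 14·x^2 + 2·x^3 - 13·x^4 + 92·x^5 + 48·x^6 + 16·x^7 + 16·x^8)·Dx^3  (order 3).
h: a_k = 3, 1, 6, 35/3, 15, 88/5, 39, 569/7, 102, …
ICs: h(0) = 3, h′(0) = 1, h′′(0) = 12.

f: a_k = 3, 3, 6, 9, 15, 24, 39, 63, 102, …
g: a_k = 0, -2, 0, 8/3, 0, -32/5, 0, 128/7, 0, …
Sum ⇒ L₀ = lclm(L_f,L_g) in ℚ(x)⟨Dx⟩.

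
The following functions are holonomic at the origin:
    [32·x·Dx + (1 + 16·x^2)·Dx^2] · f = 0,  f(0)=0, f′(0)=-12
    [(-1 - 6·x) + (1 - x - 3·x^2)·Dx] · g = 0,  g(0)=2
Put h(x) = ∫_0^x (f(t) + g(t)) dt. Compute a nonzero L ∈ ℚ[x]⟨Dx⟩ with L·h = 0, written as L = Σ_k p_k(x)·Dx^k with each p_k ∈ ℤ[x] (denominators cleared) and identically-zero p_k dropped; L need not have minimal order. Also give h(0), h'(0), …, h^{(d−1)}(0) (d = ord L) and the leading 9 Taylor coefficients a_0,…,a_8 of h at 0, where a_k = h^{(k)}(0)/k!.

L = (128 - 512·x - 10560·x^2 - 25344·x^3 - 95904·x^4 - 41472·x^6)·Dx^2 + (-37 - 208·x + 206·x^2 - 1476·x^3 - 24336·x^4 - 66528·x^5 - 6912·x^6 - 41472·x^7)·Dx^3 + (4 + 21·x + 198·x^2 + 90·x^3 + 1775·x^4 - 4080·x^5 - 6336·x^6 - 2304·x^7 - 6912·x^8)·Dx^4  (order 4).
h: a_k = 0, 2, -5, 8/3, 39/2, 38/5, -1336/15, 194/7, 26095/28, …
ICs: h(0) = 0, h′(0) = 2, h′′(0) = -10, h′′′(0) = 16.

f: a_k = 0, -12, 0, 64, 0, -3072/5, 0, 49152/7, 0, …
g: a_k = 2, 2, 8, 14, 38, 80, 194, 434, 1016, …
L₀ := lclm(L_f,L_g); ord L₀ ≤ 2+1.
h=∫₀ˣh₀: take L = L₀·Dx.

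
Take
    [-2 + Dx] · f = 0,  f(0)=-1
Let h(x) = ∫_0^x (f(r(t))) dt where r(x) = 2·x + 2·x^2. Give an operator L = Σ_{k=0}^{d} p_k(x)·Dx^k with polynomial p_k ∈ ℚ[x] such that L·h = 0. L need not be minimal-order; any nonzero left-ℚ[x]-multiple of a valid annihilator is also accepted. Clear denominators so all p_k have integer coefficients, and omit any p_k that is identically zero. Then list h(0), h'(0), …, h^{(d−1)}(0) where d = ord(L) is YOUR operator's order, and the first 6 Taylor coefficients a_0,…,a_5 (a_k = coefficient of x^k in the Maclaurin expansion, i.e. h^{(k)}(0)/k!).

L = (-4 - 8·x)·Dx + Dx^2  (order 2).
h: a_k = 0, -1, -2, -4, -20/3, -152/15, …
ICs: h(0) = 0, h′(0) = -1.

f: a_k = -1, -2, -2, -4/3, -2/3, -4/15, …
h₀=f(r): pull back L_f along r ⇒ L₀.
h=∫h₀ ⇒ L = L₀·Dx.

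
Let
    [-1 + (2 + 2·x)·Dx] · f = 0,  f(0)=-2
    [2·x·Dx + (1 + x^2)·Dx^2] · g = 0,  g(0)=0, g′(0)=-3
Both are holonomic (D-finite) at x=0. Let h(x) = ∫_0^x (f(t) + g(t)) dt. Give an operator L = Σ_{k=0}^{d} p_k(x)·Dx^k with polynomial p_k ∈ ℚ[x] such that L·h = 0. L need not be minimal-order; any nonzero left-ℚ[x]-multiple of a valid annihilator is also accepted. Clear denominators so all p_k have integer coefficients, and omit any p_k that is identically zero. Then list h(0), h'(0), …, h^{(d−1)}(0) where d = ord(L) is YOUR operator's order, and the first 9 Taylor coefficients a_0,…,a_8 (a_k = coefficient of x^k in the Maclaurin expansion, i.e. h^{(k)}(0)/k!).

L = (-4 - 10·x + 12·x^2 + 6·x^3)·Dx^2 + (-11 - 16·x + 10·x^2 + 48·x^3 + 21·x^4)·Dx^3 + (-2 + 6·x + 12·x^2 + 12·x^3 + 14·x^4 + 6·x^5)·Dx^4  (order 4).
h: a_k = 0, -2, -2, 1/12, 7/32, 1/64, -419/3840, 3/512, 2841/57344, …
ICs: h(0) = 0, h′(0) = -2, h′′(0) = -4, h′′′(0) = 1/2.

f: a_k = -2, -1, 1/4, -1/8, 5/64, -7/128, 21/512, -33/1024, 429/16384, …
g: a_k = 0, -3, 0, 1, 0, -3/5, 0, 3/7, 0, …
f+g: L₀ = lclm(L_f,L_g), ord ≤ 1+2.
h=∫h₀ ⇒ L = L₀·Dx.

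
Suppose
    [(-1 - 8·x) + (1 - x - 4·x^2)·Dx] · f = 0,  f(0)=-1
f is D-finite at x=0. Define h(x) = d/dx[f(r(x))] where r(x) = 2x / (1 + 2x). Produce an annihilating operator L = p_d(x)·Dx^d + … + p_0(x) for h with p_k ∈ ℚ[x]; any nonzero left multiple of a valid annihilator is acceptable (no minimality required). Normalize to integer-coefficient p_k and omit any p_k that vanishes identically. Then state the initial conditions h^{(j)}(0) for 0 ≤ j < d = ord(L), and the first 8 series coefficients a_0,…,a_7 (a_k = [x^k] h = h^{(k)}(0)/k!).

f: a_k = -1, -1, -5, -9, -29, -65, -181, -441, …
h₀=f(r): pull back L_f along r ⇒ L₀.
h=h₀': d/dx-closure on L₀ ⇒ L.
L = (16 + 96·x + 960·x^2 + 1152·x^3) + (-1 - 22·x - 60·x^2 + 248·x^3 + 576·x^4)·Dx  (order 1).
h: a_k = -2, -32, 0, -1024, 2560, -30720, 129024, -950272, …
ICs: h(0) = -2.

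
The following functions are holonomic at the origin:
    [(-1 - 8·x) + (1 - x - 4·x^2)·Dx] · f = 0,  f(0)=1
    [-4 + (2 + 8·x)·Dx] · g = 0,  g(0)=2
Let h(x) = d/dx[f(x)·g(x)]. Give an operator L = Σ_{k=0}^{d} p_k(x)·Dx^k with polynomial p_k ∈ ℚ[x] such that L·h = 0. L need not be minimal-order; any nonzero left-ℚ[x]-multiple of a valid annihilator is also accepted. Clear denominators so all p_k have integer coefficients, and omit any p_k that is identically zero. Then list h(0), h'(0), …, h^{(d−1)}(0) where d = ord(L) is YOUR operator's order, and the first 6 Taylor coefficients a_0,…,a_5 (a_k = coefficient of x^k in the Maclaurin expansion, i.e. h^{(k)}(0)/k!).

L = (10 + 156·x + 540·x^2 + 800·x^3 + 960·x^4) + (-3 - 19·x - 30·x^2 + 56·x^3 + 352·x^4 + 384·x^5)·Dx  (order 1).
h: a_k = 6, 20, 126, 248, 1430, 2196, …
ICs: h(0) = 6.

f: a_k = 1, 1, 5, 9, 29, 65, …
g: a_k = 2, 4, -4, 8, -20, 56, …
Product ⇒ symmetric product L₀, ord ≤ 1.
Differentiate: ansatz ord ≤ ord L₀ ⇒ L.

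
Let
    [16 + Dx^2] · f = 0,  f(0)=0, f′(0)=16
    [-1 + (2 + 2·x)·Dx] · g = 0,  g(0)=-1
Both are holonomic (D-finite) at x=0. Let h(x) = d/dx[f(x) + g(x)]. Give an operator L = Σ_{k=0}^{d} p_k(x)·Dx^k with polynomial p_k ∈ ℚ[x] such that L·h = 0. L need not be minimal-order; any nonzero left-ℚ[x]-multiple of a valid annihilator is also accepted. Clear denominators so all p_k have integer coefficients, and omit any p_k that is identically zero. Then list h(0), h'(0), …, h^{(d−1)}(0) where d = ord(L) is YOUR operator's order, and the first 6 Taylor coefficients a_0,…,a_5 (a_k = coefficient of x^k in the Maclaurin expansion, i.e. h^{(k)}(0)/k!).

L = (-1264 - 2048·x - 1024·x^2) + (-2144 - 6240·x - 6144·x^2 - 2048·x^3)·Dx + (-79 - 128·x - 64·x^2)·Dx^2 + (-134 - 390·x - 384·x^2 - 128·x^3)·Dx^3  (order 3).
h: a_k = 31/2, 1/4, -2051/16, 5/32, 130967/768, 63/512, …
ICs: h(0) = 31/2, h′(0) = 1/4, h′′(0) = -2051/8.

f: a_k = 0, 16, 0, -128/3, 0, 512/15, …
g: a_k = -1, -1/2, 1/8, -1/16, 5/128, -7/256, …
Weyl lclm of L_f,L_g ⇒ L₀ (ord ≤ 3).
Derive L from L₀ (diff closure).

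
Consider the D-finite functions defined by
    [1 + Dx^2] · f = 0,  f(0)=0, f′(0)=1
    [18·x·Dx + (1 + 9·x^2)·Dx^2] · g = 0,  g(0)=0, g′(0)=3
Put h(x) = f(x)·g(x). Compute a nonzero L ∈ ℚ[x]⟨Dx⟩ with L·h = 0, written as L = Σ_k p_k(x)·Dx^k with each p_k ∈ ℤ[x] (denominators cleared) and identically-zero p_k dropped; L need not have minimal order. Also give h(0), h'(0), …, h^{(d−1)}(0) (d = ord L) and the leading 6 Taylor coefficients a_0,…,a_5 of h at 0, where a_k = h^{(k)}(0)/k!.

f: a_k = 0, 1, 0, -1/6, 0, 1/120, …
g: a_k = 0, 3, 0, -9, 0, 243/5, …
L₀ := L_f ⊗_s L_g (sym. prod.), ord ≤ 4.
L = (370 + 9594·x^2 + 4131·x^4 + 2916·x^6 + 6561·x^8) + (684·x + 6804·x^3 + 8748·x^5 + 26244·x^7)·Dx + (380 + 9792·x^2 + 5346·x^4 + 5832·x^6 + 13122·x^8)·Dx^2 + (684·x + 6804·x^3 + 8748·x^5 + 26244·x^7)·Dx^3 + (10 + 198·x^2 + 1215·x^4 + 2916·x^6 + 6561·x^8)·Dx^4  (order 4).
h: a_k = 0, 0, 3, 0, -19/2, 0, …
ICs: h(0) = 0, h′(0) = 0, h′′(0) = 6, h′′′(0) = 0.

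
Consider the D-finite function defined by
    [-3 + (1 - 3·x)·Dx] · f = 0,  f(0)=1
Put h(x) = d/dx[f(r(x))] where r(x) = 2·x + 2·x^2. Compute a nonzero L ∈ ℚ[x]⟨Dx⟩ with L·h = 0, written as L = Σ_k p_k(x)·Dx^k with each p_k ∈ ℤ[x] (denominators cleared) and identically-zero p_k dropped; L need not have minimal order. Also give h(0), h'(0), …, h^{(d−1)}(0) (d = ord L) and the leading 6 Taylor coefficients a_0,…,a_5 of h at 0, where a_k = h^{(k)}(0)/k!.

f: a_k = 1, 3, 9, 27, 81, 243, …
f∘r: x↦r, Dx↦Dx/r' in L_f ⇒ L₀.
Derive L from L₀ (diff closure).
L = (14 + 36·x + 36·x^2) + (-1 + 4·x + 18·x^2 + 12·x^3)·Dx  (order 1).
h: a_k = 6, 84, 864, 7920, 68040, 561168, …
ICs: h(0) = 6.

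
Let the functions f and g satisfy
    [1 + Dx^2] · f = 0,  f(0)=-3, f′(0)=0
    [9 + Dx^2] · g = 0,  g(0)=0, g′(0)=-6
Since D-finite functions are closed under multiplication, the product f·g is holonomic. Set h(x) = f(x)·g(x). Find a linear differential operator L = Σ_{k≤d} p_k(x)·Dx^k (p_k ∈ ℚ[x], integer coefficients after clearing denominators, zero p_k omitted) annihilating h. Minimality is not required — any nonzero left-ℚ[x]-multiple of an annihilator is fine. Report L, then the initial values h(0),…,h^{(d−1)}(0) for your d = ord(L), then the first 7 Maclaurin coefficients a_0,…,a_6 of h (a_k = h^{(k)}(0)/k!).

f: a_k = -3, 0, 3/2, 0, -1/8, 0, 1/240, …
g: a_k = 0, -6, 0, 9, 0, -81/20, 0, …
L₀ := L_f ⊗_s L_g (sym. prod.), ord ≤ 4.
L = 64 + 20·Dx^2 + Dx^4  (order 4).
h: a_k = 0, 18, 0, -36, 0, 132/5, 0, …
ICs: h(0) = 0, h′(0) = 18, h′′(0) = 0, h′′′(0) = -216.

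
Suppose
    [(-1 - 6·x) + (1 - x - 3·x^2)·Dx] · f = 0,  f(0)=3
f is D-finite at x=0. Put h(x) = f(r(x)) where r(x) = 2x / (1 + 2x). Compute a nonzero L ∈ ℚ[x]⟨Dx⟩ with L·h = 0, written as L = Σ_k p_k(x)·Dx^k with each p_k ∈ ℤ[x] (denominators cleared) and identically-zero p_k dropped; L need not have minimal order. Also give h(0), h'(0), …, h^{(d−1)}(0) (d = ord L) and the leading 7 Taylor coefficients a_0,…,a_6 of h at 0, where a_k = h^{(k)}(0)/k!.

f: a_k = 3, 3, 12, 21, 57, 120, 291, …
Substitute x→r, Dx→(1/r')Dx; clear ⇒ L₀.
L = (2 + 28·x) + (-1 - 4·x + 8·x^2 + 24·x^3)·Dx  (order 1).
h: a_k = 3, 6, 36, 0, 432, -864, 6912, …
ICs: h(0) = 3.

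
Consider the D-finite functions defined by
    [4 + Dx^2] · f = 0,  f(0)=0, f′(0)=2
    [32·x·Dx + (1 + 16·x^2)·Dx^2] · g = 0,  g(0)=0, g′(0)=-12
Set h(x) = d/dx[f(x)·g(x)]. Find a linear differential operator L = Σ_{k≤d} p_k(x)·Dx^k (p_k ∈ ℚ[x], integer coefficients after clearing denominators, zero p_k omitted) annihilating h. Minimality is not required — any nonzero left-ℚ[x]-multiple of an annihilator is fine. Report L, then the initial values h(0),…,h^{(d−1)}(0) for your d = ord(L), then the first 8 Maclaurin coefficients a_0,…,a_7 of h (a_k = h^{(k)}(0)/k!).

f: a_k = 0, 2, 0, -4/3, 0, 4/15, 0, -8/315, …
g: a_k = 0, -12, 0, 64, 0, -3072/5, 0, 49152/7, …
L₀ := L_f ⊗_s L_g (sym. prod.), ord ≤ 4.
h₀' ⇒ L via d/dx closure of L₀.
L = (62288 + 2213376·x^2 + 73428992·x^4 + 58982400·x^6 + 3145728·x^8 - 167772160·x^10 + 268435456·x^12) + (35072·x + 2871296·x^3 + 39976960·x^5 + 52428800·x^7 + 83886080·x^9 + 268435456·x^11)·Dx + (15912 + 579328·x^2 + 18954240·x^4 + 19529728·x^6 + 9961472·x^8 - 16777216·x^10 + 134217728·x^12)·Dx^2 + (8768·x + 717824·x^3 + 9994240·x^5 + 13107200·x^7 + 20971520·x^9 + 67108864·x^11)·Dx^3 + (85 + 6496·x^2 + 149248·x^4 + 1196032·x^6 + 2293760·x^8 + 6291456·x^10 + 16777216·x^12)·Dx^4  (order 4).
h: a_k = 0, -48, 0, 576, 0, -7904, 0, 119040, …
ICs: h(0) = 0, h′(0) = -48, h′′(0) = 0, h′′′(0) = 3456.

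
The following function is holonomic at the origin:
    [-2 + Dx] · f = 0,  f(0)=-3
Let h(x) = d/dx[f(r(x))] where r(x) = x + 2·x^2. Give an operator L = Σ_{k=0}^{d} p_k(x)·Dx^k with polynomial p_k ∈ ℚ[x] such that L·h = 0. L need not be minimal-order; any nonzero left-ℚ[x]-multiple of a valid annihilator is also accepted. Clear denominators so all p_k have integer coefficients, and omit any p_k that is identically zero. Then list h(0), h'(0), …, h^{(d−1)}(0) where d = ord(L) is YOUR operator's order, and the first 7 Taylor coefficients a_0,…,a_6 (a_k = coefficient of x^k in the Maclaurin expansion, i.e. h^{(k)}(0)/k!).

L = (6 + 16·x + 32·x^2) + (-1 - 4·x)·Dx  (order 1).
h: a_k = -6, -36, -84, -200, -324, -2648/5, -10424/15, …
ICs: h(0) = -6.

f: a_k = -3, -6, -6, -4, -2, -4/5, -4/15, …
h₀=f(r): pull back L_f along r ⇒ L₀.
Derive L from L₀ (diff closure).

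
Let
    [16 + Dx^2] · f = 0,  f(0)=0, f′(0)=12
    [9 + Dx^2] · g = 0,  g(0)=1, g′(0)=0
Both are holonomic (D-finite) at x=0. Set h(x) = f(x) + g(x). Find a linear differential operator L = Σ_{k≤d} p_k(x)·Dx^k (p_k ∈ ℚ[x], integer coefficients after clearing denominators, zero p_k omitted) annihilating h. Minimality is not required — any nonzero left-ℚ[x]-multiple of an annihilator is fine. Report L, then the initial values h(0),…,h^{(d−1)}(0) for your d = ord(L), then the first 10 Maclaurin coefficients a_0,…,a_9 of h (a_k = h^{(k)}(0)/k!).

L = 144 + 25·Dx^2 + Dx^4  (order 4).
h: a_k = 1, 12, -9/2, -32, 27/8, 128/5, -81/80, -1024/105, 729/4480, 2048/945, …
ICs: h(0) = 1, h′(0) = 12, h′′(0) = -9, h′′′(0) = -192.

f: a_k = 0, 12, 0, -32, 0, 128/5, 0, -1024/105, 0, 2048/945, …
g: a_k = 1, 0, -9/2, 0, 27/8, 0, -81/80, 0, 729/4480, 0, …
Sum ⇒ L₀ = lclm(L_f,L_g) in ℚ(x)⟨Dx⟩.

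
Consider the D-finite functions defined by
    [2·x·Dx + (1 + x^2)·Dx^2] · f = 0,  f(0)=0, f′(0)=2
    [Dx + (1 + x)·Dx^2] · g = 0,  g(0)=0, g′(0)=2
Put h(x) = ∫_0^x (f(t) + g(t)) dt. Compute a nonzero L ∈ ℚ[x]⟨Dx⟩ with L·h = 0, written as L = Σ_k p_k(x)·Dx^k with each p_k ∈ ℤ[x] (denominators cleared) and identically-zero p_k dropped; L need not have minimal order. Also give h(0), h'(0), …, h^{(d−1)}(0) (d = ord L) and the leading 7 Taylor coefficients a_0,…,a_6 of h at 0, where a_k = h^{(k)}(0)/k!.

f: a_k = 0, 2, 0, -2/3, 0, 2/5, 0, …
g: a_k = 0, 2, -1, 2/3, -1/2, 2/5, -1/3, …
Sum ⇒ L₀ = lclm(L_f,L_g) in ℚ(x)⟨Dx⟩.
h=∫h₀ ⇒ L = L₀·Dx.
L = (-2 - 6·x + 6·x^2 + 2·x^3)·Dx^2 + (-4 - 4·x + 12·x^3 + 4·x^4)·Dx^3 + (-1 + x + 2·x^2 + 2·x^3 + 3·x^4 + x^5)·Dx^4  (order 4).
h: a_k = 0, 0, 2, -1/3, 0, -1/10, 2/15, …
ICs: h(0) = 0, h′(0) = 0, h′′(0) = 4, h′′′(0) = -2.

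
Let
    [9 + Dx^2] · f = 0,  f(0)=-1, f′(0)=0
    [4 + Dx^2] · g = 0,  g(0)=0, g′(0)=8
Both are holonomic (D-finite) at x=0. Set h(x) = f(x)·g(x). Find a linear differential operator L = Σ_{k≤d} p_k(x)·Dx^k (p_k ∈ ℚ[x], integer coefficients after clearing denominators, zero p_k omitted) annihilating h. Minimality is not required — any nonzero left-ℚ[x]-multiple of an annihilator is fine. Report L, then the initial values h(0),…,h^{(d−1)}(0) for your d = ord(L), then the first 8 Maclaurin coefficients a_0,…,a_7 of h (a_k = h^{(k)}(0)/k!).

L = 25 + 26·Dx^2 + Dx^4  (order 4).
h: a_k = 0, -8, 0, 124/3, 0, -781/15, 0, 19531/630, …
ICs: h(0) = 0, h′(0) = -8, h′′(0) = 0, h′′′(0) = 248.

f: a_k = -1, 0, 9/2, 0, -27/8, 0, 81/80, 0, …
g: a_k = 0, 8, 0, -16/3, 0, 16/15, 0, -32/315, …
Product ⇒ symmetric product L₀, ord ≤ 4.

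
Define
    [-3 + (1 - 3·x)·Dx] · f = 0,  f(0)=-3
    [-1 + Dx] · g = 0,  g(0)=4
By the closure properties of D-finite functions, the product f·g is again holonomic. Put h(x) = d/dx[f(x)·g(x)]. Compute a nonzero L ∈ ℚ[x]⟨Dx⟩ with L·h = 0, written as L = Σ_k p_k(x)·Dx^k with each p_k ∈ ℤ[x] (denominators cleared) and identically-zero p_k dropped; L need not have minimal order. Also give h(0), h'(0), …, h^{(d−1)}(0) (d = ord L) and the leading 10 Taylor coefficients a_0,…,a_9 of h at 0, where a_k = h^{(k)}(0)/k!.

L = (25 - 24·x + 9·x^2) + (-4 + 15·x - 9·x^2)·Dx  (order 1).
h: a_k = -48, -300, -1356, -5426, -20348, -732529/10, -1538311/6, -369194641/420, -2492063827/840, -299047659241/30240, …
ICs: h(0) = -48.

f: a_k = -3, -9, -27, -81, -243, -729, -2187, -6561, -19683, -59049, …
g: a_k = 4, 4, 2, 2/3, 1/6, 1/30, 1/180, 1/1260, 1/10080, 1/90720, …
f·g: L₀ = L_f ⊗_s L_g, ord ≤ 1·1.
h=h₀': d/dx-closure on L₀ ⇒ L.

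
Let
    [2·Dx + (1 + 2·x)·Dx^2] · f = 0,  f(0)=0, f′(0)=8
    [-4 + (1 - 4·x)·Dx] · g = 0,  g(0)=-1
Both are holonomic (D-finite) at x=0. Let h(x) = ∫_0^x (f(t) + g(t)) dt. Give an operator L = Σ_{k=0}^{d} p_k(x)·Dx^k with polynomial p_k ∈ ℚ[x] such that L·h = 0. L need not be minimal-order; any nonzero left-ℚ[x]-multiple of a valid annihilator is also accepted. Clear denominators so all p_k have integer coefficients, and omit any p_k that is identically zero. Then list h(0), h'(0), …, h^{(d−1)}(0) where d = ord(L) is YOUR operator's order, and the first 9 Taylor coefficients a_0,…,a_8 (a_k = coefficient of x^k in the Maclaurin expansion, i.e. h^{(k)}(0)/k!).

f: a_k = 0, 8, -8, 32/3, -16, 128/5, -128/3, 512/7, -128, …
g: a_k = -1, -4, -16, -64, -256, -1024, -4096, -16384, -65536, …
Sum ⇒ L₀ = lclm(L_f,L_g) in ℚ(x)⟨Dx⟩.
∫: right-multiply L₀ by Dx.
L = (-128 - 64·x)·Dx^2 + (-44 - 224·x - 128·x^2)·Dx^3 + (5 - 6·x - 48·x^2 - 32·x^3)·Dx^4  (order 4).
h: a_k = 0, -1, 2, -8, -40/3, -272/5, -832/5, -12416/21, -14272/7, …
ICs: h(0) = 0, h′(0) = -1, h′′(0) = 4, h′′′(0) = -48.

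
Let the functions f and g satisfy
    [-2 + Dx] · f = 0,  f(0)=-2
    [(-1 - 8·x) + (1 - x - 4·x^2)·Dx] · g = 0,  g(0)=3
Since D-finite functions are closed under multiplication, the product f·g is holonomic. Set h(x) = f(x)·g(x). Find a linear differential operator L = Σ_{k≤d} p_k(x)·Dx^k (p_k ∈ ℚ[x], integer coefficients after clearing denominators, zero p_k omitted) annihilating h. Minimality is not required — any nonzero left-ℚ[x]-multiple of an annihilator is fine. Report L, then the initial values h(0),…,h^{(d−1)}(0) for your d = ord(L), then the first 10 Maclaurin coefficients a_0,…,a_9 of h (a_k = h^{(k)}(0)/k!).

f: a_k = -2, -4, -4, -8/3, -4/3, -8/15, -8/45, -16/315, -4/315, -8/2835, …
g: a_k = 3, 3, 15, 27, 87, 195, 543, 1323, 3495, 8787, …
L₀ := L_f ⊗_s L_g (sym. prod.), ord ≤ 1.
L = (3 + 6·x - 8·x^2) + (-1 + x + 4·x^2)·Dx  (order 1).
h: a_k = -6, -18, -54, -134, -354, -4458/5, -34622/15, -205614/35, -528754/35, -36482678/945, …
ICs: h(0) = -6.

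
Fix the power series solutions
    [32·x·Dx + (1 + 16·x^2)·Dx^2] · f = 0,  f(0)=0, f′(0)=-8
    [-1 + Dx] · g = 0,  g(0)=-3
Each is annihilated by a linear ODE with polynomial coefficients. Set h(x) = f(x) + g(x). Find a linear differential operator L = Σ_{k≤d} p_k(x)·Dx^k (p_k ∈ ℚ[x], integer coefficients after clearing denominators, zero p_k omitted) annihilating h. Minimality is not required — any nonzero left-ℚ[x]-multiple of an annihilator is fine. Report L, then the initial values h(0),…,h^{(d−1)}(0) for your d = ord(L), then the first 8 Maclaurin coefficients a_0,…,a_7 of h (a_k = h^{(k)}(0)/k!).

L = (32 - 32·x - 1536·x^2 - 512·x^3)·Dx + (-33 + 1504·x^2 - 256·x^4)·Dx^2 + (1 + 32·x + 32·x^2 + 512·x^3 + 256·x^4)·Dx^3  (order 3).
h: a_k = -3, -11, -3/2, 253/6, -1/8, -3277/8, -1/240, 7864319/1680, …
ICs: h(0) = -3, h′(0) = -11, h′′(0) = -3.

f: a_k = 0, -8, 0, 128/3, 0, -2048/5, 0, 32768/7, …
g: a_k = -3, -3, -3/2, -1/2, -1/8, -1/40, -1/240, -1/1680, …
L₀ := lclm(L_f,L_g); ord L₀ ≤ 2+1.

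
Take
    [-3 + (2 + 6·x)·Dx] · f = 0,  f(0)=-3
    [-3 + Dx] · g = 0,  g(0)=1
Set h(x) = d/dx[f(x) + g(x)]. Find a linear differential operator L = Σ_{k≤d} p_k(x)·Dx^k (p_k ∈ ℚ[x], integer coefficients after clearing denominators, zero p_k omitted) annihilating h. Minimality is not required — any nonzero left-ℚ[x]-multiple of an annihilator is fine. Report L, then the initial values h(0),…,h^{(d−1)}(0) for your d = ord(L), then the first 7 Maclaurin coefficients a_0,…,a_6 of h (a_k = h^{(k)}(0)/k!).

L = (-15 - 18·x) + (-1 - 24·x - 36·x^2)·Dx + (2 + 10·x + 12·x^2)·Dx^2  (order 2).
h: a_k = -3/2, 63/4, -27/16, 1647/32, -22923/256, 704457/2560, -7546851/10240, …
ICs: h(0) = -3/2, h′(0) = 63/4.

f: a_k = -3, -9/2, 27/8, -81/16, 1215/128, -5103/256, 45927/1024, …
g: a_k = 1, 3, 9/2, 9/2, 27/8, 81/40, 81/80, …
h₀=f+g: left-lcm gives L₀, ord ≤ 2.
Derive L from L₀ (diff closure).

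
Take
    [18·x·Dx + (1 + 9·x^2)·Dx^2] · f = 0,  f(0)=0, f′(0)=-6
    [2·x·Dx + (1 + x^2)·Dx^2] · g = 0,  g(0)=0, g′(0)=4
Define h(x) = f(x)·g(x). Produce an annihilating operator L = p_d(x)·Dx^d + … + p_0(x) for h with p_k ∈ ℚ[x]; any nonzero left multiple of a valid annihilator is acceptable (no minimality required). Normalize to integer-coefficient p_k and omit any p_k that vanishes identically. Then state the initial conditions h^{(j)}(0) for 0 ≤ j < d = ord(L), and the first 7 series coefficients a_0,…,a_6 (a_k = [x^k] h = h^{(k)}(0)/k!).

L = (-216·x - 3600·x^3 - 5184·x^5 + 6480·x^7 + 17496·x^9)·Dx + (-40 - 1452·x^2 - 6480·x^4 - 4536·x^6 + 22680·x^8 + 26244·x^10)·Dx^2 + (-80·x - 980·x^3 - 2160·x^5 + 2952·x^7 + 12960·x^9 + 8748·x^11)·Dx^3 + (-1 - 20·x^2 - 109·x^4 + 981·x^8 + 1620·x^10 + 729·x^12)·Dx^4  (order 4).
h: a_k = 0, 0, -24, 0, 80, 0, -2088/5, …
ICs: h(0) = 0, h′(0) = 0, h′′(0) = -48, h′′′(0) = 0.

f: a_k = 0, -6, 0, 18, 0, -486/5, 0, …
g: a_k = 0, 4, 0, -4/3, 0, 4/5, 0, …
f·g: L₀ = L_f ⊗_s L_g, ord ≤ 2·2.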